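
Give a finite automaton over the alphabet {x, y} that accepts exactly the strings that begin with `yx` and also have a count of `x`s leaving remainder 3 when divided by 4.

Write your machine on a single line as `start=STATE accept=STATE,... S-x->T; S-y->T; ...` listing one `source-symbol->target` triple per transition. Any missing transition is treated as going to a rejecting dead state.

Build one automaton per condition and run them in lockstep. The first has 4 states tracking whether the input so far still matches the prefix `yx`; the second has 4 states tracking the count of `x`s modulo 4. A product state is a pair (one from each), accepting exactly when both do. Equivalent product states are then merged.
A 7-state machine:
        x   y  
>  s0   s1  s2 
   s1   s1  s1 
   s2   s3  s1 
   s3   s4  s3 
   s4   s5  s4 
 * s5   s6  s5 
   s6   s3  s6 
(> = start, * = accepting)

start=s0; accept=s5; s0-x->s1; s0-y->s2; s1-x->s1; s1-y->s1; s2-x->s3; s2-y->s1; s3-x->s4; s3-y->s3; s4-x->s5; s4-y->s4; s5-x->s6; s5-y->s5; s6-x->s3; s6-y->s6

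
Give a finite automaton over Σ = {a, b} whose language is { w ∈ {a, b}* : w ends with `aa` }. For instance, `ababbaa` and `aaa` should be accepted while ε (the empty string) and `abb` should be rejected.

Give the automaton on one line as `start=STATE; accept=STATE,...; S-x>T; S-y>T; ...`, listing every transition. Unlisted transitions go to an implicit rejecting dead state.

start=s0; accept=s2; s0-a>s1; s0-b>s0; s1-a>s2; s1-b>s0; s2-a>s2; s2-b>s0

Let each state record the length of the longest suffix of the input read so far that is also a prefix of `aa`. s1 means the last symbol is `a`; s2 means the last 2 symbols are `aa`. Accept only at s2, where the string currently ends in `aa`.
3 states suffice.
        a   b  
>  s0   s1  s0 
   s1   s2  s0 
 * s2   s2  s0 
(> = start, * = accepting)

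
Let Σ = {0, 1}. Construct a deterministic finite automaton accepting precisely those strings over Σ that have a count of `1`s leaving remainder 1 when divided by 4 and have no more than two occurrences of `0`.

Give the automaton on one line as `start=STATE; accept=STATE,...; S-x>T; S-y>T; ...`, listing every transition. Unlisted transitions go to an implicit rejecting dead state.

start=q0; accept=q2,q4,q7; q0-0>q1; q0-1>q2; q1-0>q3; q1-1>q4; q2-0>q4; q2-1>q5; q3-0>q6; q3-1>q7; q4-0>q7; q4-1>q8; q5-0>q8; q5-1>q9; q6-0>q6; q6-1>q6; q7-0>q6; q7-1>q10; q8-0>q10; q8-1>q11; q9-0>q11; q9-1>q0; q10-0>q6; q10-1>q12; q11-0>q12; q11-1>q1; q12-0>q6; q12-1>q3

Build one automaton per condition and run them in lockstep. One (4 states) tracks the count of `1`s modulo 4; the other (4 states) tracks the count of `0`s, saturating at 3. Each combined state is a pair, one component from each; accept when both components accept. After merging equivalent states the machine shrinks.
With 13 states:
          0    1  
>  q0     q1   q2 
   q1     q3   q4 
 * q2     q4   q5 
   q3     q6   q7 
 * q4     q7   q8 
   q5     q8   q9 
   q6     q6   q6 
 * q7     q6  q10 
   q8    q10  q11 
   q9    q11   q0 
   q10    q6  q12 
   q11   q12   q1 
   q12    q6   q3 
(> = start, * = accepting)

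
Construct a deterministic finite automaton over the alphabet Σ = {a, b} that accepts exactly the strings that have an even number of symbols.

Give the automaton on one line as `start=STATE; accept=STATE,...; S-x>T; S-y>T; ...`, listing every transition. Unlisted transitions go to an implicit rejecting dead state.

Count input length modulo 2: every symbol advances one step around the cycle s0 → s1 → s0. Accept at s0.
        a   b  
>* s0   s1  s1 
   s1   s0  s0 
(> = start, * = accepting)

start=s0; accept=s0; s0-a>s1; s0-b>s1; s1-a>s0; s1-b>s0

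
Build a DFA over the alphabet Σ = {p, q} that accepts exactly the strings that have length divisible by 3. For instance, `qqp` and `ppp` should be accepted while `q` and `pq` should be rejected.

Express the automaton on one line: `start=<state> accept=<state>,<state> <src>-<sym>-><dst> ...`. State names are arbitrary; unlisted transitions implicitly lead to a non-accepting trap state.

start=S0 accept=S0 S0-p->S1 S0-q->S1 S1-p->S2 S1-q->S2 S2-p->S0 S2-q->S0

Count input length modulo 3: every symbol advances one step around the cycle S0 → S1 → S2 → S0. Accept at S0.
        p   q  
>* S0   S1  S1 
   S1   S2  S2 
   S2   S0  S0 
(> = start, * = accepting)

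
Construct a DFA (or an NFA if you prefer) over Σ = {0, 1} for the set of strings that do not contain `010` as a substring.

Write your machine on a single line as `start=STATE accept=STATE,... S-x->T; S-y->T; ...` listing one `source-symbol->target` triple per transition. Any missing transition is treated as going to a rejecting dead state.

This is the complement of 'contains `010`'. Use the same substring-matching states — A through D holding how much of `010` has just been matched — but flip the accepting set: everything except the trap D accepts.
With 4 states:
       0  1 
>* A   B  A 
 * B   B  C 
 * C   D  A 
   D   D  D 
(> = start, * = accepting)

start=A; accept=A,B,C; A-0->B; A-1->A; B-0->B; B-1->C; C-0->D; C-1->A; D-0->D; D-1->D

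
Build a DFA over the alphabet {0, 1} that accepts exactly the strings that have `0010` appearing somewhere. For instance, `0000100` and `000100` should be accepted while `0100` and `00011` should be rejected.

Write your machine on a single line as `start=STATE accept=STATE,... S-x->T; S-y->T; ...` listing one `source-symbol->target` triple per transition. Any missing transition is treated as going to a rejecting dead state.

start=S0; accept=S4; S0-0->S1; S0-1->S0; S1-0->S2; S1-1->S0; S2-0->S2; S2-1->S3; S3-0->S4; S3-1->S0; S4-0->S4; S4-1->S4

States S0..S3 record the length of the longest prefix of `0010` that matches the current input suffix. Reaching S4 means `0010` has been seen, and we stay there forever. Accept from S4.
A 5-state machine:
        0   1  
>  S0   S1  S0 
   S1   S2  S0 
   S2   S2  S3 
   S3   S4  S0 
 * S4   S4  S4 
(> = start, * = accepting)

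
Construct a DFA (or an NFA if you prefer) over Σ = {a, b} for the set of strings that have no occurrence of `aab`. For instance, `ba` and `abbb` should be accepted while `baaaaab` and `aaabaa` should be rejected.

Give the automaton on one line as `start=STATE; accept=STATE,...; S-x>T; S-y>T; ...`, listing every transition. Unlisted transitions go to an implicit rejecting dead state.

Track partial matches of the forbidden pattern `aab`. State s3 is a dead state reached once `aab` has occurred; every other state accepts. s0 means no part of `aab` is currently matched.
        a   b  
>* s0   s1  s0 
 * s1   s2  s0 
 * s2   s2  s3 
   s3   s3  s3 
(> = start, * = accepting)

start=s0; accept=s0,s1,s2; s0-a>s1; s0-b>s0; s1-a>s2; s1-b>s0; s2-a>s2; s2-b>s3; s3-a>s3; s3-b>s3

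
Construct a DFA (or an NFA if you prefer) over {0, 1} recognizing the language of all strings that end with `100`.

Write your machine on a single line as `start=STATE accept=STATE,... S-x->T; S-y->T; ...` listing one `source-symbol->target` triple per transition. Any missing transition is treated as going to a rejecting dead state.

Let each state record the length of the longest suffix of the input read so far that is also a prefix of `100`. B means the last symbol is `1`; C means the last 2 symbols are `10`; D means the last 3 symbols are `100`. Accept only at D, where the string currently ends in `100`.
4 states suffice.
       0  1 
>  A   A  B 
   B   C  B 
   C   D  B 
 * D   A  B 
(> = start, * = accepting)

start=A; accept=D; A-0->A; A-1->B; B-0->C; B-1->B; C-0->D; C-1->B; D-0->A; D-1->B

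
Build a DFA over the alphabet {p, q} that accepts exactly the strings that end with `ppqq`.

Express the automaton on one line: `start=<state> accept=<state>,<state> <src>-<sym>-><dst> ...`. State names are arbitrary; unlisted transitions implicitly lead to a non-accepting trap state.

Remember how much of `ppqq` the current input suffix matches. State s0 means no match yet; s1 means the last symbol is `p`; s2 means the last 2 symbols are `pp`; s3 means the last 3 symbols are `ppq`; s4 means the last 4 symbols are `ppqq`. Only s4 accepts. On a mismatch, fall back to the longest proper suffix that is still a prefix of `ppqq`.
5 states suffice.
        p   q  
>  s0   s1  s0 
   s1   s2  s0 
   s2   s2  s3 
   s3   s1  s4 
 * s4   s1  s0 
(> = start, * = accepting)

start=s0 accept=s4 s0-p->s1 s0-q->s0 s1-p->s2 s1-q->s0 s2-p->s2 s2-q->s3 s3-p->s1 s3-q->s4 s4-p->s1 s4-q->s0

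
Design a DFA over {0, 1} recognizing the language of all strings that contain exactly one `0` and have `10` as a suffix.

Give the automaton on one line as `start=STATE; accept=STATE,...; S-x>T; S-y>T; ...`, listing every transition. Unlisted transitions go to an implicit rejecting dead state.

Run two small machines in parallel and take their product. The first has 3 states tracking the count of `0`s, saturating at 2; the second has 3 states tracking how much of the suffix `10` has currently been matched. A product state is a pair (one from each), accepting exactly when both do. Equivalent product states are then merged.
4 states suffice.
        0   1  
>  s0   s1  s2 
   s1   s1  s1 
   s2   s3  s2 
 * s3   s1  s1 
(> = start, * = accepting)

start=s0; accept=s3; s0-0>s1; s0-1>s2; s1-0>s1; s1-1>s1; s2-0>s3; s2-1>s2; s3-0>s1; s3-1>s1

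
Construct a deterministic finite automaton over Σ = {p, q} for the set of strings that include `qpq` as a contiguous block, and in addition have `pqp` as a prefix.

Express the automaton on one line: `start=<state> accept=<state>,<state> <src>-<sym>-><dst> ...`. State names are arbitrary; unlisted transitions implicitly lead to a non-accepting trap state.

start=S0 accept=S9 S0-p->S1 S0-q->S2 S1-p->S3 S1-q->S4 S2-p->S5 S2-q->S2 S3-p->S3 S3-q->S2 S4-p->S6 S4-q->S2 S5-p->S3 S5-q->S7 S6-p->S8 S6-q->S9 S7-p->S7 S7-q->S7 S8-p->S8 S8-q->S10 S9-p->S9 S9-q->S9 S10-p->S6 S10-q->S10

Run two small machines in parallel and take their product. One (4 states) tracks whether and how much of `qpq` has been seen; the other (5 states) tracks whether the input so far still matches the prefix `pqp`. Each combined state is a pair, one component from each; accept when both components accept.
11 states suffice.
          p    q  
>  S0     S1   S2 
   S1     S3   S4 
   S2     S5   S2 
   S3     S3   S2 
   S4     S6   S2 
   S5     S3   S7 
   S6     S8   S9 
   S7     S7   S7 
   S8     S8  S10 
 * S9     S9   S9 
   S10    S6  S10 
(> = start, * = accepting)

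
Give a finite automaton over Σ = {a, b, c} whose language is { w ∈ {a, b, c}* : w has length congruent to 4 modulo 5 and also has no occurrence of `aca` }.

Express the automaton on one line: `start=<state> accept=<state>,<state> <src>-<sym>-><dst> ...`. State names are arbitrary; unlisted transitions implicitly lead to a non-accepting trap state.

Build one automaton per condition and run them in lockstep. One (5 states) tracks the input length modulo 5; the other (4 states) tracks partial matches of the forbidden pattern `aca`. Each combined state is a pair, one component from each; accept when both components accept. After merging equivalent states the machine shrinks.
          a    b    c  
>  s0     s1   s2   s2 
   s1     s3   s4   s5 
   s2     s3   s4   s4 
   s3     s6   s7   s8 
   s4     s6   s7   s7 
   s5     s9   s7   s7 
   s6    s10  s11  s12 
   s7    s10  s11  s11 
   s8     s9  s11  s11 
   s9     s9   s9   s9 
 * s10   s13   s0  s14 
 * s11   s13   s0   s0 
 * s12    s9   s0   s0 
   s13    s1   s2  s15 
   s14    s9   s2   s2 
   s15    s9   s4   s4 
(> = start, * = accepting)

start=s0 accept=s10,s11,s12 s0-a->s1 s0-b->s2 s0-c->s2 s1-a->s3 s1-b->s4 s1-c->s5 s2-a->s3 s2-b->s4 s2-c->s4 s3-a->s6 s3-b->s7 s3-c->s8 s4-a->s6 s4-b->s7 s4-c->s7 s5-a->s9 s5-b->s7 s5-c->s7 s6-a->s10 s6-b->s11 s6-c->s12 s7-a->s10 s7-b->s11 s7-c->s11 s8-a->s9 s8-b->s11 s8-c->s11 s9-a->s9 s9-b->s9 s9-c->s9 s10-a->s13 s10-b->s0 s10-c->s14 s11-a->s13 s11-b->s0 s11-c->s0 s12-a->s9 s12-b->s0 s12-c->s0 s13-a->s1 s13-b->s2 s13-c->s15 s14-a->s9 s14-b->s2 s14-c->s2 s15-a->s9 s15-b->s4 s15-c->s4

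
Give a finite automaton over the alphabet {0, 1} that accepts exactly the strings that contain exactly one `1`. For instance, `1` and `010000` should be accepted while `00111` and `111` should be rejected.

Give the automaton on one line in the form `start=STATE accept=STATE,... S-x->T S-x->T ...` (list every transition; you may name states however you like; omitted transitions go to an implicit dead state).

Count `1`s, saturating at 2: state q0 means no `1` yet, q1 means one `1` seen, q2 means more than one. Each `1` increments (capped at q2); other symbols loop. Accept from {q1}.
3 states suffice.
        0   1  
>  q0   q0  q1 
 * q1   q1  q2 
   q2   q2  q2 
(> = start, * = accepting)

start=q0 accept=q1 q0-0->q0 q0-1->q1 q1-0->q1 q1-1->q2 q2-0->q2 q2-1->q2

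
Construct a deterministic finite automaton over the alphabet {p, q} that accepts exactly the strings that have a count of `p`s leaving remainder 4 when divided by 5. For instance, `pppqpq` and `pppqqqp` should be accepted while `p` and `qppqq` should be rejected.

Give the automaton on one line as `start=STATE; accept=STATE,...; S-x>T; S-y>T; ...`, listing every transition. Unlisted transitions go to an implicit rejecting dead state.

The only thing that matters is how many `p`s have appeared, reduced mod 5. Use one state per residue: S0 for 0, …, S4 for 4. Reading `p` moves to the next residue; anything else stays put. S4 is accepting.
With 5 states:
        p   q  
>  S0   S1  S0 
   S1   S2  S1 
   S2   S3  S2 
   S3   S4  S3 
 * S4   S0  S4 
(> = start, * = accepting)

start=S0; accept=S4; S0-p>S1; S0-q>S0; S1-p>S2; S1-q>S1; S2-p>S3; S2-q>S2; S3-p>S4; S3-q>S3; S4-p>S0; S4-q>S4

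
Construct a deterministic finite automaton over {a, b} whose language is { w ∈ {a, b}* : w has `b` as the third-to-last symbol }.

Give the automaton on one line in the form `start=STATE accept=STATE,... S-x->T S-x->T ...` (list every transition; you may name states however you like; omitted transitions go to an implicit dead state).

start=q0 accept=q11,q12,q13,q14 q0-a->q1 q0-b->q2 q1-a->q3 q1-b->q4 q2-a->q5 q2-b->q6 q3-a->q7 q3-b->q8 q4-a->q9 q4-b->q10 q5-a->q11 q5-b->q12 q6-a->q13 q6-b->q14 q7-a->q7 q7-b->q8 q8-a->q9 q8-b->q10 q9-a->q11 q9-b->q12 q10-a->q13 q10-b->q14 q11-a->q7 q11-b->q8 q12-a->q9 q12-b->q10 q13-a->q11 q13-b->q12 q14-a->q13 q14-b->q14

Because acceptance depends on a position counted from the end, the machine has to buffer the most recent 3 symbols. Make each state the string of the last up-to-3 symbols read; on input `x` shift the window left and append `x`. Accept when the buffered window has length 3 and begins with `b`.
          a    b  
>  q0     q1   q2 
   q1     q3   q4 
   q2     q5   q6 
   q3     q7   q8 
   q4     q9  q10 
   q5    q11  q12 
   q6    q13  q14 
   q7     q7   q8 
   q8     q9  q10 
   q9    q11  q12 
   q10   q13  q14 
 * q11    q7   q8 
 * q12    q9  q10 
 * q13   q11  q12 
 * q14   q13  q14 
(> = start, * = accepting)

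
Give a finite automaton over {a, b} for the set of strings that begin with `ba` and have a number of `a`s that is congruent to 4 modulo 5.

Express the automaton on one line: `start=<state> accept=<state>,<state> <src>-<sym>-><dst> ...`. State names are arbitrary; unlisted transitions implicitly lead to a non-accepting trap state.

start=q0 accept=q6 q0-a->q1 q0-b->q2 q1-a->q1 q1-b->q1 q2-a->q3 q2-b->q1 q3-a->q4 q3-b->q3 q4-a->q5 q4-b->q4 q5-a->q6 q5-b->q5 q6-a->q7 q6-b->q6 q7-a->q3 q7-b->q7

Handle the two conditions separately and then intersect. The first has 4 states tracking whether the input so far still matches the prefix `ba`; the second has 5 states tracking the count of `a`s modulo 5. A product state is a pair (one from each), accepting exactly when both do. Equivalent product states are then merged.
An 8-state machine:
        a   b  
>  q0   q1  q2 
   q1   q1  q1 
   q2   q3  q1 
   q3   q4  q3 
   q4   q5  q4 
   q5   q6  q5 
 * q6   q7  q6 
   q7   q3  q7 
(> = start, * = accepting)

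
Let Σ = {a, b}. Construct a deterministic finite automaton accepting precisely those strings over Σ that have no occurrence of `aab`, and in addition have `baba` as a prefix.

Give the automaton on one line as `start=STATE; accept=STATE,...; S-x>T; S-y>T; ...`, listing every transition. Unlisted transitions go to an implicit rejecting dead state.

start=q0; accept=q8,q9,q10; q0-a>q1; q0-b>q2; q1-a>q3; q1-b>q4; q2-a>q5; q2-b>q4; q3-a>q3; q3-b>q6; q4-a>q1; q4-b>q4; q5-a>q3; q5-b>q7; q6-a>q6; q6-b>q6; q7-a>q8; q7-b>q4; q8-a>q9; q8-b>q10; q9-a>q9; q9-b>q11; q10-a>q8; q10-b>q10; q11-a>q11; q11-b>q11

Build one automaton per condition and run them in lockstep. One (4 states) tracks partial matches of the forbidden pattern `aab`; the other (6 states) tracks whether the input so far still matches the prefix `baba`. Each combined state is a pair, one component from each; accept when both components accept.
          a    b  
>  q0     q1   q2 
   q1     q3   q4 
   q2     q5   q4 
   q3     q3   q6 
   q4     q1   q4 
   q5     q3   q7 
   q6     q6   q6 
   q7     q8   q4 
 * q8     q9  q10 
 * q9     q9  q11 
 * q10    q8  q10 
   q11   q11  q11 
(> = start, * = accepting)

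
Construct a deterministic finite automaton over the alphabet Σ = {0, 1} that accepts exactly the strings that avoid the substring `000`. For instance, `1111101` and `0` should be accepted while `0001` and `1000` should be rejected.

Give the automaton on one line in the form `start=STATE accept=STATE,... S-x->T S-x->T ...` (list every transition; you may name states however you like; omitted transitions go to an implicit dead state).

start=S0 accept=S0,S1,S2 S0-0->S1 S0-1->S0 S1-0->S2 S1-1->S0 S2-0->S3 S2-1->S0 S3-0->S3 S3-1->S3

This is the complement of 'contains `000`'. Use the same substring-matching states — S0 through S3 holding how much of `000` has just been matched — but flip the accepting set: everything except the trap S3 accepts.
With 4 states:
        0   1  
>* S0   S1  S0 
 * S1   S2  S0 
 * S2   S3  S0 
   S3   S3  S3 
(> = start, * = accepting)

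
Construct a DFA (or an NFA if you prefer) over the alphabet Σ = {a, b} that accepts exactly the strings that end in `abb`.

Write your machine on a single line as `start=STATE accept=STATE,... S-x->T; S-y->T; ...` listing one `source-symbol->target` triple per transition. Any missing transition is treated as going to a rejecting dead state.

start=q0; accept=q3; q0-a->q1; q0-b->q0; q1-a->q1; q1-b->q2; q2-a->q1; q2-b->q3; q3-a->q1; q3-b->q0

Let each state record the length of the longest suffix of the input read so far that is also a prefix of `abb`. q1 means the last symbol is `a`; q2 means the last 2 symbols are `ab`; q3 means the last 3 symbols are `abb`. Accept only at q3, where the string currently ends in `abb`.
        a   b  
>  q0   q1  q0 
   q1   q1  q2 
   q2   q1  q3 
 * q3   q1  q0 
(> = start, * = accepting)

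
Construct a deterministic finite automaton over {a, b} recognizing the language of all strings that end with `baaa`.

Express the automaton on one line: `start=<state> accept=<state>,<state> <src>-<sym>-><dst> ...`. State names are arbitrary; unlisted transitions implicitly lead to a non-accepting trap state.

Remember how much of `baaa` the current input suffix matches. State s0 means no match yet; s1 means the last symbol is `b`; s2 means the last 2 symbols are `ba`; s3 means the last 3 symbols are `baa`; s4 means the last 4 symbols are `baaa`. Only s4 accepts. On a mismatch, fall back to the longest proper suffix that is still a prefix of `baaa`.
A 5-state machine:
        a   b  
>  s0   s0  s1 
   s1   s2  s1 
   s2   s3  s1 
   s3   s4  s1 
 * s4   s0  s1 
(> = start, * = accepting)

start=s0 accept=s4 s0-a->s0 s0-b->s1 s1-a->s2 s1-b->s1 s2-a->s3 s2-b->s1 s3-a->s4 s3-b->s1 s4-a->s0 s4-b->s1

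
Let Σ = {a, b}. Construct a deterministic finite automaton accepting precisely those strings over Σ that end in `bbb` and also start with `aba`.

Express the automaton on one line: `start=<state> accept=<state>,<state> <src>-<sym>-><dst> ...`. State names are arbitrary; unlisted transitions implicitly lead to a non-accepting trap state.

start=S0 accept=S7 S0-a->S1 S0-b->S2 S1-a->S2 S1-b->S3 S2-a->S2 S2-b->S2 S3-a->S4 S3-b->S2 S4-a->S4 S4-b->S5 S5-a->S4 S5-b->S6 S6-a->S4 S6-b->S7 S7-a->S4 S7-b->S7

Build one automaton per condition and run them in lockstep. One (4 states) tracks how much of the suffix `bbb` has currently been matched; the other (5 states) tracks whether the input so far still matches the prefix `aba`. Each combined state is a pair, one component from each; accept when both components accept. After merging equivalent states the machine shrinks.
With 8 states:
        a   b  
>  S0   S1  S2 
   S1   S2  S3 
   S2   S2  S2 
   S3   S4  S2 
   S4   S4  S5 
   S5   S4  S6 
   S6   S4  S7 
 * S7   S4  S7 
(> = start, * = accepting)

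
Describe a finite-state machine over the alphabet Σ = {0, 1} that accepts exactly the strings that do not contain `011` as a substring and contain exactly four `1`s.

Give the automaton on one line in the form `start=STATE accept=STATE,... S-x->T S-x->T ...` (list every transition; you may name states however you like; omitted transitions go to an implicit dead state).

Run two small machines in parallel and take their product. One (4 states) tracks partial matches of the forbidden pattern `011`; the other (6 states) tracks the count of `1`s, saturating at 5. Each combined state is a pair, one component from each; accept when both components accept.
A 21-state machine:
          0    1  
>  S0     S1   S2 
   S1     S1   S3 
   S2     S4   S5 
   S3     S4   S6 
   S4     S4   S7 
   S5     S8   S9 
   S6     S6  S10 
   S7     S8  S10 
   S8     S8  S11 
   S9    S12  S13 
   S10   S10  S14 
   S11   S12  S14 
   S12   S12  S15 
 * S13   S16  S17 
   S14   S14  S18 
 * S15   S16  S18 
 * S16   S16  S19 
   S17   S20  S17 
   S18   S18  S18 
   S19   S20  S18 
   S20   S20  S19 
(> = start, * = accepting)

start=S0 accept=S13,S15,S16 S0-0->S1 S0-1->S2 S1-0->S1 S1-1->S3 S2-0->S4 S2-1->S5 S3-0->S4 S3-1->S6 S4-0->S4 S4-1->S7 S5-0->S8 S5-1->S9 S6-0->S6 S6-1->S10 S7-0->S8 S7-1->S10 S8-0->S8 S8-1->S11 S9-0->S12 S9-1->S13 S10-0->S10 S10-1->S14 S11-0->S12 S11-1->S14 S12-0->S12 S12-1->S15 S13-0->S16 S13-1->S17 S14-0->S14 S14-1->S18 S15-0->S16 S15-1->S18 S16-0->S16 S16-1->S19 S17-0->S20 S17-1->S17 S18-0->S18 S18-1->S18 S19-0->S20 S19-1->S18 S20-0->S20 S20-1->S19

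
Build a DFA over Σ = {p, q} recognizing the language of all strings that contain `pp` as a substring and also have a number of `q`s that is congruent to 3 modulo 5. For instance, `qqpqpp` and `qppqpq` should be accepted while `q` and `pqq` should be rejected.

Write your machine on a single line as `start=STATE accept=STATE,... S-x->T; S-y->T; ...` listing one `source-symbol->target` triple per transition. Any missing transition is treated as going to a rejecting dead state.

Build one automaton per condition and run them in lockstep. The first has 3 states tracking whether and how much of `pp` has been seen; the second has 5 states tracking the count of `q`s modulo 5. A product state is a pair (one from each), accepting exactly when both do.
A 15-state machine:
          p    q  
>  s0     s1   s2 
   s1     s3   s2 
   s2     s4   s5 
   s3     s3   s6 
   s4     s6   s5 
   s5     s7   s8 
   s6     s6   s9 
   s7     s9   s8 
   s8    s10  s11 
   s9     s9  s12 
   s10   s12  s11 
   s11   s13   s0 
 * s12   s12  s14 
   s13   s14   s0 
   s14   s14   s3 
(> = start, * = accepting)

start=s0; accept=s12; s0-p->s1; s0-q->s2; s1-p->s3; s1-q->s2; s2-p->s4; s2-q->s5; s3-p->s3; s3-q->s6; s4-p->s6; s4-q->s5; s5-p->s7; s5-q->s8; s6-p->s6; s6-q->s9; s7-p->s9; s7-q->s8; s8-p->s10; s8-q->s11; s9-p->s9; s9-q->s12; s10-p->s12; s10-q->s11; s11-p->s13; s11-q->s0; s12-p->s12; s12-q->s14; s13-p->s14; s13-q->s0; s14-p->s14; s14-q->s3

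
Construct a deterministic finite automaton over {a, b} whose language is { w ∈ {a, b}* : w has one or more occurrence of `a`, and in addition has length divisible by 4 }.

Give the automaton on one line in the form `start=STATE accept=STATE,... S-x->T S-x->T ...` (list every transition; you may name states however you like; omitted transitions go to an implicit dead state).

Run two small machines in parallel and take their product. The first has 3 states tracking the count of `a`s, saturating at 2; the second has 4 states tracking the input length modulo 4. A product state is a pair (one from each), accepting exactly when both do. After merging equivalent states the machine shrinks.
With 8 states:
        a   b  
>  q0   q1  q2 
   q1   q3  q3 
   q2   q3  q4 
   q3   q5  q5 
   q4   q5  q6 
   q5   q7  q7 
   q6   q7  q0 
 * q7   q1  q1 
(> = start, * = accepting)

start=q0 accept=q7 q0-a->q1 q0-b->q2 q1-a->q3 q1-b->q3 q2-a->q3 q2-b->q4 q3-a->q5 q3-b->q5 q4-a->q5 q4-b->q6 q5-a->q7 q5-b->q7 q6-a->q7 q6-b->q0 q7-a->q1 q7-b->q1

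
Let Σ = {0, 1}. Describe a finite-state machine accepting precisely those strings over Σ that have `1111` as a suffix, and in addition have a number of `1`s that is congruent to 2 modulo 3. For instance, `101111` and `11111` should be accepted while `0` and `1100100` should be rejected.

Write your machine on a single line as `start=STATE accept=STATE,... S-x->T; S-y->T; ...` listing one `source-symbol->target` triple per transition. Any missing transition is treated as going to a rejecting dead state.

Build one automaton per condition and run them in lockstep. The first has 5 states tracking how much of the suffix `1111` has currently been matched; the second has 3 states tracking the count of `1`s modulo 3. A product state is a pair (one from each), accepting exactly when both do. Equivalent product states are then merged.
        0   1  
>  q0   q0  q1 
   q1   q1  q2 
   q2   q3  q4 
   q3   q3  q0 
   q4   q0  q5 
   q5   q1  q6 
 * q6   q3  q4 
(> = start, * = accepting)

start=q0; accept=q6; q0-0->q0; q0-1->q1; q1-0->q1; q1-1->q2; q2-0->q3; q2-1->q4; q3-0->q3; q3-1->q0; q4-0->q0; q4-1->q5; q5-0->q1; q5-1->q6; q6-0->q3; q6-1->q4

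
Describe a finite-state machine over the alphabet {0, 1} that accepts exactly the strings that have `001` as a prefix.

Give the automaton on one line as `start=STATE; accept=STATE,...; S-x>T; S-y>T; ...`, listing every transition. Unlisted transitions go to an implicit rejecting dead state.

Check the first 3 symbols one by one: s0 through s2 record how many have matched `001` so far; any wrong symbol goes to the dead state s4. After all 3 match we enter the accepting sink s3.
With 5 states:
        0   1  
>  s0   s1  s4 
   s1   s2  s4 
   s2   s4  s3 
 * s3   s3  s3 
   s4   s4  s4 
(> = start, * = accepting)

start=s0; accept=s3; s0-0>s1; s0-1>s4; s1-0>s2; s1-1>s4; s2-0>s4; s2-1>s3; s3-0>s3; s3-1>s3; s4-0>s4; s4-1>s4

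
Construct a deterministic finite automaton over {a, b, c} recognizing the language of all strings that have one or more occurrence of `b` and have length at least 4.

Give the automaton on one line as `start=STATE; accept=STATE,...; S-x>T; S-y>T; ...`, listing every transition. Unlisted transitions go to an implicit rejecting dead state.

Handle the two conditions separately and then intersect. The first has 3 states tracking the count of `b`s, saturating at 2; the second has 6 states tracking the input length, saturating at 5. A product state is a pair (one from each), accepting exactly when both do.
A 15-state machine:
          a    b    c  
>  S0     S1   S2   S1 
   S1     S3   S4   S3 
   S2     S4   S5   S4 
   S3     S6   S7   S6 
   S4     S7   S8   S7 
   S5     S8   S8   S8 
   S6     S9  S10   S9 
   S7    S10  S11  S10 
   S8    S11  S11  S11 
   S9    S12  S13  S12 
 * S10   S13  S14  S13 
 * S11   S14  S14  S14 
   S12   S12  S13  S12 
 * S13   S13  S14  S13 
 * S14   S14  S14  S14 
(> = start, * = accepting)

start=S0; accept=S10,S11,S13,S14; S0-a>S1; S0-b>S2; S0-c>S1; S1-a>S3; S1-b>S4; S1-c>S3; S2-a>S4; S2-b>S5; S2-c>S4; S3-a>S6; S3-b>S7; S3-c>S6; S4-a>S7; S4-b>S8; S4-c>S7; S5-a>S8; S5-b>S8; S5-c>S8; S6-a>S9; S6-b>S10; S6-c>S9; S7-a>S10; S7-b>S11; S7-c>S10; S8-a>S11; S8-b>S11; S8-c>S11; S9-a>S12; S9-b>S13; S9-c>S12; S10-a>S13; S10-b>S14; S10-c>S13; S11-a>S14; S11-b>S14; S11-c>S14; S12-a>S12; S12-b>S13; S12-c>S12; S13-a>S13; S13-b>S14; S13-c>S13; S14-a>S14; S14-b>S14; S14-c>S14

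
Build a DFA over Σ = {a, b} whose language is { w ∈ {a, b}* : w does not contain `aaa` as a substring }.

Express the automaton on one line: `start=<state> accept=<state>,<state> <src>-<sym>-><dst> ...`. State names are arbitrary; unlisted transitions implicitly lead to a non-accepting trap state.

Track partial matches of the forbidden pattern `aaa`. State q3 is a dead state reached once `aaa` has occurred; every other state accepts. q0 means no part of `aaa` is currently matched.
4 states suffice.
        a   b  
>* q0   q1  q0 
 * q1   q2  q0 
 * q2   q3  q0 
   q3   q3  q3 
(> = start, * = accepting)

start=q0 accept=q0,q1,q2 q0-a->q1 q0-b->q0 q1-a->q2 q1-b->q0 q2-a->q3 q2-b->q0 q3-a->q3 q3-b->q3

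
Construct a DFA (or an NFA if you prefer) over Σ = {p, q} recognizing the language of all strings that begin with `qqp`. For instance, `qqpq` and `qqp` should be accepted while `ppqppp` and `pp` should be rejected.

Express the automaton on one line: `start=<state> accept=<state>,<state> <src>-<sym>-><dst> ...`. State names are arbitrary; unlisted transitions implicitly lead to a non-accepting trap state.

start=S0 accept=S3 S0-p->S4 S0-q->S1 S1-p->S4 S1-q->S2 S2-p->S3 S2-q->S4 S3-p->S3 S3-q->S3 S4-p->S4 S4-q->S4

Walk along `qqp` while the input agrees: from S0 take `q` to S1, and so on. Any deviation drops to the rejecting sink S4. Once S3 is reached the prefix is confirmed and every continuation is accepted.
5 states suffice.
        p   q  
>  S0   S4  S1 
   S1   S4  S2 
   S2   S3  S4 
 * S3   S3  S3 
   S4   S4  S4 
(> = start, * = accepting)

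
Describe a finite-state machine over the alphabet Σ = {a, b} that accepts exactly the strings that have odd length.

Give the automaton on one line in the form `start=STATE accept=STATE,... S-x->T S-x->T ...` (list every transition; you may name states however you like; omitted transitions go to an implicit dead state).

start=S0 accept=S1 S0-a->S1 S0-b->S1 S1-a->S0 S1-b->S0

Only the length mod 2 matters, so use a 2-cycle: from any state, every input symbol moves to the next state, wrapping S1 back to S0. Mark S1 accepting.
With 2 states:
        a   b  
>  S0   S1  S1 
 * S1   S0  S0 
(> = start, * = accepting)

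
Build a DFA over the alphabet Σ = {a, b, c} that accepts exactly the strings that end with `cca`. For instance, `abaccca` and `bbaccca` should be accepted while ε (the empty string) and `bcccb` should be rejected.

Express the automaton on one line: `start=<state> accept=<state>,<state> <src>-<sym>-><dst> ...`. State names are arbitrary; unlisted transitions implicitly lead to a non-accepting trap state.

Remember how much of `cca` the current input suffix matches. State s0 means no match yet; s1 means the last symbol is `c`; s2 means the last 2 symbols are `cc`; s3 means the last 3 symbols are `cca`. Only s3 accepts. On a mismatch, fall back to the longest proper suffix that is still a prefix of `cca`.
        a   b   c  
>  s0   s0  s0  s1 
   s1   s0  s0  s2 
   s2   s3  s0  s2 
 * s3   s0  s0  s1 
(> = start, * = accepting)

start=s0 accept=s3 s0-a->s0 s0-b->s0 s0-c->s1 s1-a->s0 s1-b->s0 s1-c->s2 s2-a->s3 s2-b->s0 s2-c->s2 s3-a->s0 s3-b->s0 s3-c->s1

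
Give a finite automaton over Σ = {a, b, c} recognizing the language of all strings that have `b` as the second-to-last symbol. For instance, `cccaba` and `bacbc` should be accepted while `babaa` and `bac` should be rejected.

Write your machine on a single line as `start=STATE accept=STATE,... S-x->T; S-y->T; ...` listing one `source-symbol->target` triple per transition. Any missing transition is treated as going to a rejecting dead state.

start=q0; accept=q7,q8,q9; q0-a->q1; q0-b->q2; q0-c->q3; q1-a->q4; q1-b->q5; q1-c->q6; q2-a->q7; q2-b->q8; q2-c->q9; q3-a->q10; q3-b->q11; q3-c->q12; q4-a->q4; q4-b->q5; q4-c->q6; q5-a->q7; q5-b->q8; q5-c->q9; q6-a->q10; q6-b->q11; q6-c->q12; q7-a->q4; q7-b->q5; q7-c->q6; q8-a->q7; q8-b->q8; q8-c->q9; q9-a->q10; q9-b->q11; q9-c->q12; q10-a->q4; q10-b->q5; q10-c->q6; q11-a->q7; q11-b->q8; q11-c->q9; q12-a->q10; q12-b->q11; q12-c->q12

A DFA must remember the last 2 symbols (since which symbol is second-to-last isn't known until the input ends). Use one state per possible window of the last ≤2 symbols; accept from those whose window starts with `b`.
          a    b    c  
>  q0     q1   q2   q3 
   q1     q4   q5   q6 
   q2     q7   q8   q9 
   q3    q10  q11  q12 
   q4     q4   q5   q6 
   q5     q7   q8   q9 
   q6    q10  q11  q12 
 * q7     q4   q5   q6 
 * q8     q7   q8   q9 
 * q9    q10  q11  q12 
   q10    q4   q5   q6 
   q11    q7   q8   q9 
   q12   q10  q11  q12 
(> = start, * = accepting)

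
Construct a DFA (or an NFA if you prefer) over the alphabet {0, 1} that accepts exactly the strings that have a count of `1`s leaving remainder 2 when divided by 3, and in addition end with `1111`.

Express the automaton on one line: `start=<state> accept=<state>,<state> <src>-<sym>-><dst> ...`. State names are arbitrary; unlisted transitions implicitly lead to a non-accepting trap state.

Handle the two conditions separately and then intersect. One (3 states) tracks the count of `1`s modulo 3; the other (5 states) tracks how much of the suffix `1111` has currently been matched. Each combined state is a pair, one component from each; accept when both components accept. Equivalent product states are then merged.
With 7 states:
        0   1  
>  s0   s0  s1 
   s1   s1  s2 
   s2   s3  s4 
   s3   s3  s0 
   s4   s0  s5 
   s5   s1  s6 
 * s6   s3  s4 
(> = start, * = accepting)

start=s0 accept=s6 s0-0->s0 s0-1->s1 s1-0->s1 s1-1->s2 s2-0->s3 s2-1->s4 s3-0->s3 s3-1->s0 s4-0->s0 s4-1->s5 s5-0->s1 s5-1->s6 s6-0->s3 s6-1->s4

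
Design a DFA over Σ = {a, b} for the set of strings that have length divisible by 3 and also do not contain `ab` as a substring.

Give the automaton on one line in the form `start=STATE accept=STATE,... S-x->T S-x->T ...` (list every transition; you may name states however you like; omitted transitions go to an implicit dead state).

start=q0 accept=q0,q6 q0-a->q1 q0-b->q2 q1-a->q3 q1-b->q4 q2-a->q3 q2-b->q5 q3-a->q6 q3-b->q7 q4-a->q7 q4-b->q7 q5-a->q6 q5-b->q0 q6-a->q1 q6-b->q8 q7-a->q8 q7-b->q8 q8-a->q4 q8-b->q4

Run two small machines in parallel and take their product. The first has 3 states tracking the input length modulo 3; the second has 3 states tracking partial matches of the forbidden pattern `ab`. A product state is a pair (one from each), accepting exactly when both do.
        a   b  
>* q0   q1  q2 
   q1   q3  q4 
   q2   q3  q5 
   q3   q6  q7 
   q4   q7  q7 
   q5   q6  q0 
 * q6   q1  q8 
   q7   q8  q8 
   q8   q4  q4 
(> = start, * = accepting)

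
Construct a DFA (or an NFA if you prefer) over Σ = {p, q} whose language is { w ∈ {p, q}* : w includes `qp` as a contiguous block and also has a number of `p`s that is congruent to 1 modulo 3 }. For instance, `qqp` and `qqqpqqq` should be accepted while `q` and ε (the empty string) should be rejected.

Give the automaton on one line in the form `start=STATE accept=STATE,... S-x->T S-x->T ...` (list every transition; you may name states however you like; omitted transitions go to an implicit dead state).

Handle the two conditions separately and then intersect. The first has 3 states tracking whether and how much of `qp` has been seen; the second has 3 states tracking the count of `p`s modulo 3. A product state is a pair (one from each), accepting exactly when both do.
9 states suffice.
       p  q 
>  A   B  C 
   B   D  E 
   C   F  C 
   D   A  G 
   E   H  E 
 * F   H  F 
   G   I  G 
   H   I  H 
   I   F  I 
(> = start, * = accepting)

start=A accept=F A-p->B A-q->C B-p->D B-q->E C-p->F C-q->C D-p->A D-q->G E-p->H E-q->E F-p->H F-q->F G-p->I G-q->G H-p->I H-q->H I-p->F I-q->I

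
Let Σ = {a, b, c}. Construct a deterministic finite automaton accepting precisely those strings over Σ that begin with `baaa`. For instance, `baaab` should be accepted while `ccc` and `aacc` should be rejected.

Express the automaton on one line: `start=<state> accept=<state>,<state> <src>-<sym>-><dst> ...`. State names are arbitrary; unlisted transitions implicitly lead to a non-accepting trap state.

start=S0 accept=S4 S0-a->S5 S0-b->S1 S0-c->S5 S1-a->S2 S1-b->S5 S1-c->S5 S2-a->S3 S2-b->S5 S2-c->S5 S3-a->S4 S3-b->S5 S3-c->S5 S4-a->S4 S4-b->S4 S4-c->S4 S5-a->S5 S5-b->S5 S5-c->S5

Walk along `baaa` while the input agrees: from S0 take `b` to S1, and so on. Any deviation drops to the rejecting sink S5. Once S4 is reached the prefix is confirmed and every continuation is accepted.
A 6-state machine:
        a   b   c  
>  S0   S5  S1  S5 
   S1   S2  S5  S5 
   S2   S3  S5  S5 
   S3   S4  S5  S5 
 * S4   S4  S4  S4 
   S5   S5  S5  S5 
(> = start, * = accepting)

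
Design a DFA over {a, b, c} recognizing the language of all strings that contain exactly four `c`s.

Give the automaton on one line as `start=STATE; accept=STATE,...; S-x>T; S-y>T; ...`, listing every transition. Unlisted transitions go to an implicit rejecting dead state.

Only the number of `c`s matters, and only up to 5. Make a chain s0 → s1 → s2 → s3 → s4 → s5 advanced by each `c` (with s5 absorbing); every other symbol self-loops. The accepting set is {s4}.
A 6-state machine:
        a   b   c  
>  s0   s0  s0  s1 
   s1   s1  s1  s2 
   s2   s2  s2  s3 
   s3   s3  s3  s4 
 * s4   s4  s4  s5 
   s5   s5  s5  s5 
(> = start, * = accepting)

start=s0; accept=s4; s0-a>s0; s0-b>s0; s0-c>s1; s1-a>s1; s1-b>s1; s1-c>s2; s2-a>s2; s2-b>s2; s2-c>s3; s3-a>s3; s3-b>s3; s3-c>s4; s4-a>s4; s4-b>s4; s4-c>s5; s5-a>s5; s5-b>s5; s5-c>s5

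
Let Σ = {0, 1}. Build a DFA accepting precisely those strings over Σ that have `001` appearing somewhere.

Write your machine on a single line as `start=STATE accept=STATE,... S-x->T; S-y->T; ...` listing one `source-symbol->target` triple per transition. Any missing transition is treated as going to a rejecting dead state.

States s0..s2 record the length of the longest prefix of `001` that matches the current input suffix. Reaching s3 means `001` has been seen, and we stay there forever. Accept from s3.
        0   1  
>  s0   s1  s0 
   s1   s2  s0 
   s2   s2  s3 
 * s3   s3  s3 
(> = start, * = accepting)

start=s0; accept=s3; s0-0->s1; s0-1->s0; s1-0->s2; s1-1->s0; s2-0->s2; s2-1->s3; s3-0->s3; s3-1->s3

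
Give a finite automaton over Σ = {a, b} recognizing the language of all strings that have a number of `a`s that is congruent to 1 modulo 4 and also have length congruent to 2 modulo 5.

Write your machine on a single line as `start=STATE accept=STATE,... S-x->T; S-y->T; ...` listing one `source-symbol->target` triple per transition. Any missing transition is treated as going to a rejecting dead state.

Run two small machines in parallel and take their product. One (4 states) tracks the count of `a`s modulo 4; the other (5 states) tracks the input length modulo 5. Each combined state is a pair, one component from each; accept when both components accept.
A 20-state machine:
          a    b  
>  s0     s1   s2 
   s1     s3   s4 
   s2     s4   s5 
   s3     s6   s7 
 * s4     s7   s8 
   s5     s8   s9 
   s6    s10  s11 
   s7    s11  s12 
   s8    s12  s13 
   s9    s13  s10 
   s10   s14   s0 
   s11    s0  s15 
   s12   s15  s16 
   s13   s16  s14 
   s14   s17   s1 
   s15    s2  s18 
   s16   s18  s17 
   s17   s19   s3 
   s18    s5  s19 
   s19    s9   s6 
(> = start, * = accepting)

start=s0; accept=s4; s0-a->s1; s0-b->s2; s1-a->s3; s1-b->s4; s2-a->s4; s2-b->s5; s3-a->s6; s3-b->s7; s4-a->s7; s4-b->s8; s5-a->s8; s5-b->s9; s6-a->s10; s6-b->s11; s7-a->s11; s7-b->s12; s8-a->s12; s8-b->s13; s9-a->s13; s9-b->s10; s10-a->s14; s10-b->s0; s11-a->s0; s11-b->s15; s12-a->s15; s12-b->s16; s13-a->s16; s13-b->s14; s14-a->s17; s14-b->s1; s15-a->s2; s15-b->s18; s16-a->s18; s16-b->s17; s17-a->s19; s17-b->s3; s18-a->s5; s18-b->s19; s19-a->s9; s19-b->s6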